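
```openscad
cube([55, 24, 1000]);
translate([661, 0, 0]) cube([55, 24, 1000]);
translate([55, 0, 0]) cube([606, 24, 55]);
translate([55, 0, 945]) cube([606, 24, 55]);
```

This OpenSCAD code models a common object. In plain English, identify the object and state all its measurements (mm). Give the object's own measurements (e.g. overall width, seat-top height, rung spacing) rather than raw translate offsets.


A rectangular picture frame lying in the x–z plane (depth along y). The opening is 606 mm wide (x) by 890 mm tall (z), surrounded by a border 55 mm wide on all four sides. The frame is 24 mm deep and is made of two full-height vertical stiles with two horizontal rails fitted between them.


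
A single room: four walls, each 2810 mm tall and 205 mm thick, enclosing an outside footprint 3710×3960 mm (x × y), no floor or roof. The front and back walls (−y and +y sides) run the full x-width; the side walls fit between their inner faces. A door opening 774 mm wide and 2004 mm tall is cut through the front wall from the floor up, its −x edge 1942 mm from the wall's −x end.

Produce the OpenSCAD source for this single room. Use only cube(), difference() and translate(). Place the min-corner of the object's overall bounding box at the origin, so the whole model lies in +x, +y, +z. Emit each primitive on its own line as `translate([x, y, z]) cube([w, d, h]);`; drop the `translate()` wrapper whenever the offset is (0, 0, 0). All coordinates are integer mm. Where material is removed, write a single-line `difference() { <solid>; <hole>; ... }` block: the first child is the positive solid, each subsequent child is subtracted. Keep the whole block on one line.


difference() { cube([3710, 205, 2810]); translate([1942, 0, 0]) cube([774, 205, 2004]); }
translate([0, 3755, 0]) cube([3710, 205, 2810]);
translate([0, 205, 0]) cube([205, 3550, 2810]);
translate([3505, 205, 0]) cube([205, 3550, 2810]);


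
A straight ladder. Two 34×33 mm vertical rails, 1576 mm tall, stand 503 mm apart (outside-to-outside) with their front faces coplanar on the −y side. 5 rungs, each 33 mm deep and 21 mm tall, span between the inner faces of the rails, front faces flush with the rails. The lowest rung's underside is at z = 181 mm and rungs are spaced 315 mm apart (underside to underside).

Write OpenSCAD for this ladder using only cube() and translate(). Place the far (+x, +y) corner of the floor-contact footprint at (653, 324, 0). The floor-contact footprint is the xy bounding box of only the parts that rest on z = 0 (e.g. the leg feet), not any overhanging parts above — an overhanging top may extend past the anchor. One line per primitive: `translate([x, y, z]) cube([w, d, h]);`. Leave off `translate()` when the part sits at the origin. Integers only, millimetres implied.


translate([150, 291, 0]) cube([34, 33, 1576]);
translate([619, 291, 0]) cube([34, 33, 1576]);
translate([184, 291, 181]) cube([435, 33, 21]);
translate([184, 291, 496]) cube([435, 33, 21]);
translate([184, 291, 811]) cube([435, 33, 21]);
translate([184, 291, 1126]) cube([435, 33, 21]);
translate([184, 291, 1441]) cube([435, 33, 21]);


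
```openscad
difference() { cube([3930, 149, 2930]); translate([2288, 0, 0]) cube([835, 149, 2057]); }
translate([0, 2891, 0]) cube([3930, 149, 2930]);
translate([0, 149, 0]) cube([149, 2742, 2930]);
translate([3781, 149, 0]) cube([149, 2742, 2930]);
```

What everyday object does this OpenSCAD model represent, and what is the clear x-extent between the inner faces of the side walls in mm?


A single room. The interior width is 3632 mm.

Four walls enclosing a rectangle with a door in the front wall — a room. Outside width 3930 minus two 149 mm walls gives 3632 mm.


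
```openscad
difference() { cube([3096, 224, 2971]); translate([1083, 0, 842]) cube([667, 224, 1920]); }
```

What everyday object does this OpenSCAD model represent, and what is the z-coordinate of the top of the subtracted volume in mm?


A wall with a window opening. The window head height is 2762 mm.

A wall with a rectangular opening subtracted — a window. Sill at z = 842, opening 1920 mm tall, so the head is at 842 + 1920 = 2762 mm.


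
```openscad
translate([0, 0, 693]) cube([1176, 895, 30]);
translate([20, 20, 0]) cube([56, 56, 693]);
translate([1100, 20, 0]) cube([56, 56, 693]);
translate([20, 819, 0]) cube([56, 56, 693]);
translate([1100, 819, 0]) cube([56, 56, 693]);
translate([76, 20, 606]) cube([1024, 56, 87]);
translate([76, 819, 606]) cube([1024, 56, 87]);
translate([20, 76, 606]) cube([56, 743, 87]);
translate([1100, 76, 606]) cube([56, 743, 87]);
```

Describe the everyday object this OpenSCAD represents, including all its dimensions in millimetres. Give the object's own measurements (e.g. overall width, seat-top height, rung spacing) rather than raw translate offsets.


A table: top 1176 mm (x) × 895 mm (y), 30 mm thick, upper face at z = 723 mm, on four 56×56 mm square legs, each inset 20 mm from the nearest pair of top edges from z = 0 to the bottom of the top. Four apron rails, 56 mm thick and 87 mm tall, run between adjacent legs with their top edges flush with the underside of the top and their outer faces flush with the legs' outer faces.


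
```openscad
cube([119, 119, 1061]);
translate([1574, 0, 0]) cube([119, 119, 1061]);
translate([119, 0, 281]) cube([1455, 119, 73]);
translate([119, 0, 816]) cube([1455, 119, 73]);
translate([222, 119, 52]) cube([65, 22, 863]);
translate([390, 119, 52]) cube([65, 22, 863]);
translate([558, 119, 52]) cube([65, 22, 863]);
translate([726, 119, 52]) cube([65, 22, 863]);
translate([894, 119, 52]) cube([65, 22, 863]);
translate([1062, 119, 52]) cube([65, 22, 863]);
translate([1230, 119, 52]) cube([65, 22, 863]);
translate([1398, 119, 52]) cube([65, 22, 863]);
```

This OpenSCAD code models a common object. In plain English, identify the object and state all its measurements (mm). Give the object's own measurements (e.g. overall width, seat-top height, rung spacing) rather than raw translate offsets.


A fence section. Two 119×119 mm posts, 1061 mm tall, stand on the floor with a clear span of 1455 mm between their inner faces. Two horizontal rails of 119×73 mm section span the gap between the posts with their undersides at z = 281 mm and z = 816 mm, flush with the posts' −y face. 8 pickets, each 65 mm wide, 22 mm thick and 863 mm tall, are fixed to the +y face of the rails with their bottoms at z = 52 mm, spaced across the span with a 103 mm gap after the −x post and between neighbouring pickets, with 111 mm left before the +x post.


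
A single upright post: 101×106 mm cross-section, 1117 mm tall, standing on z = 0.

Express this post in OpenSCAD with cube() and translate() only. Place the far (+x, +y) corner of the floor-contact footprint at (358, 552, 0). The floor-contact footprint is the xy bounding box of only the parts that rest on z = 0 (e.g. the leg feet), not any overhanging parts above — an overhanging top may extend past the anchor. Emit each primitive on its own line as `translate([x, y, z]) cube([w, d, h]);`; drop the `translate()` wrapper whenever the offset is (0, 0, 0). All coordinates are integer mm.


translate([257, 446, 0]) cube([101, 106, 1117]);


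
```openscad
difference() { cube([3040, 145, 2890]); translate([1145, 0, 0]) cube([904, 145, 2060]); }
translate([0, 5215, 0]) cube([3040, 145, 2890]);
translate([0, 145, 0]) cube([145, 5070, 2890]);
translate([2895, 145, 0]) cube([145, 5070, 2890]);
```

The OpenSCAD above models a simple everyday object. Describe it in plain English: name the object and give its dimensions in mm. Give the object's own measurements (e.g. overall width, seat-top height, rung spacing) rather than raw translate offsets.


A single room: four walls, each 2890 mm tall and 145 mm thick, enclosing an outside footprint 3040×5360 mm (x × y), no floor or roof. The front and back walls (−y and +y sides) run the full x-width; the side walls fit between their inner faces. A door opening 904 mm wide and 2060 mm tall is cut through the front wall from the floor up, its −x edge 1145 mm from the wall's −x end.


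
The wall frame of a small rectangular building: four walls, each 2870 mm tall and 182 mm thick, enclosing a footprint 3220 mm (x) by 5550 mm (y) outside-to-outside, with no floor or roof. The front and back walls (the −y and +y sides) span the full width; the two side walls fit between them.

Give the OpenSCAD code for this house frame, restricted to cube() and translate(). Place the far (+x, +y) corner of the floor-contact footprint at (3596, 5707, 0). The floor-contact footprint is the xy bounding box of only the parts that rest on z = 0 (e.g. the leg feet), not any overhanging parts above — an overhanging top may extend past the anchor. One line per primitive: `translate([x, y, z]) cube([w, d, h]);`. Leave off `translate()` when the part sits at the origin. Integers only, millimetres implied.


translate([376, 157, 0]) cube([3220, 182, 2870]);
translate([376, 5525, 0]) cube([3220, 182, 2870]);
translate([376, 339, 0]) cube([182, 5186, 2870]);
translate([3414, 339, 0]) cube([182, 5186, 2870]);


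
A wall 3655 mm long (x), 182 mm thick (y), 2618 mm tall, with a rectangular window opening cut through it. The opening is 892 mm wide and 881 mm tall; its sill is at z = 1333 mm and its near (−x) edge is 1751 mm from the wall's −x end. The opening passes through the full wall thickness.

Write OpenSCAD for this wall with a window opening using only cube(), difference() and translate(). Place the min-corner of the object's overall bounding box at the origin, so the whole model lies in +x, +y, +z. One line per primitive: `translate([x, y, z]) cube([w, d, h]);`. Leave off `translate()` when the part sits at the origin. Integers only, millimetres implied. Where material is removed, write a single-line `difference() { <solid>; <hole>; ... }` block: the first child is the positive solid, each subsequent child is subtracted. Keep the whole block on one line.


difference() { cube([3655, 182, 2618]); translate([1751, 0, 1333]) cube([892, 182, 881]); }


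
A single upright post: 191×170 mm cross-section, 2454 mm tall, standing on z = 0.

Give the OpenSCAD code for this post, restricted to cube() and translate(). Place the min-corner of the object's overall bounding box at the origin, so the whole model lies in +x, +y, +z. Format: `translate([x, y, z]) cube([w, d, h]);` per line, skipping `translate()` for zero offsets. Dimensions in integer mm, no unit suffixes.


cube([191, 170, 2454]);


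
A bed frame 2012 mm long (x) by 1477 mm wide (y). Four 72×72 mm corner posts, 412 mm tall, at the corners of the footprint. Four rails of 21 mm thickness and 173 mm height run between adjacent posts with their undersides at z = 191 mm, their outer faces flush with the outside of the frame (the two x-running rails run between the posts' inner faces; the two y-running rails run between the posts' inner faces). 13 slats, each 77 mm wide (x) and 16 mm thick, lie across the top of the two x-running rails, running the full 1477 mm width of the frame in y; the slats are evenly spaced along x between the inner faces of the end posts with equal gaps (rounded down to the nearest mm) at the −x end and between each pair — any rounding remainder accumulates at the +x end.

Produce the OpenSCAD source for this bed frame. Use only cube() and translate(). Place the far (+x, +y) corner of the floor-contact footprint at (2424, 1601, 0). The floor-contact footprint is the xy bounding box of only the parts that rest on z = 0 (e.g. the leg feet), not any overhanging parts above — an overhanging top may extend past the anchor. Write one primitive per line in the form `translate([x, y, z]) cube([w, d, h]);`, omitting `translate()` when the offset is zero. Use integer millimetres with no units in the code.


translate([412, 124, 0]) cube([72, 72, 412]);
translate([412, 1529, 0]) cube([72, 72, 412]);
translate([2352, 124, 0]) cube([72, 72, 412]);
translate([2352, 1529, 0]) cube([72, 72, 412]);
translate([484, 124, 191]) cube([1868, 21, 173]);
translate([484, 1580, 191]) cube([1868, 21, 173]);
translate([412, 196, 191]) cube([21, 1333, 173]);
translate([2403, 196, 191]) cube([21, 1333, 173]);
translate([545, 124, 364]) cube([77, 1477, 16]);
translate([683, 124, 364]) cube([77, 1477, 16]);
translate([821, 124, 364]) cube([77, 1477, 16]);
translate([959, 124, 364]) cube([77, 1477, 16]);
translate([1097, 124, 364]) cube([77, 1477, 16]);
translate([1235, 124, 364]) cube([77, 1477, 16]);
translate([1373, 124, 364]) cube([77, 1477, 16]);
translate([1511, 124, 364]) cube([77, 1477, 16]);
translate([1649, 124, 364]) cube([77, 1477, 16]);
translate([1787, 124, 364]) cube([77, 1477, 16]);
translate([1925, 124, 364]) cube([77, 1477, 16]);
translate([2063, 124, 364]) cube([77, 1477, 16]);
translate([2201, 124, 364]) cube([77, 1477, 16]);


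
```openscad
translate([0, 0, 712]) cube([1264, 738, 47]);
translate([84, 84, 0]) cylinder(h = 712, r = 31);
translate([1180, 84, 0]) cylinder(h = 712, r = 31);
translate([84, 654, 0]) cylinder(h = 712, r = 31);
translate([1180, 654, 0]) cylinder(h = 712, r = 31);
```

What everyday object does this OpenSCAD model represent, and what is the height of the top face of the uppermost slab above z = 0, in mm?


A table. The table height is 759 mm.

A 1264×738×47 slab sits at z = 712 on four Ø62 mm round legs — a table. The top surface is at 712 + 47 = 759 mm.


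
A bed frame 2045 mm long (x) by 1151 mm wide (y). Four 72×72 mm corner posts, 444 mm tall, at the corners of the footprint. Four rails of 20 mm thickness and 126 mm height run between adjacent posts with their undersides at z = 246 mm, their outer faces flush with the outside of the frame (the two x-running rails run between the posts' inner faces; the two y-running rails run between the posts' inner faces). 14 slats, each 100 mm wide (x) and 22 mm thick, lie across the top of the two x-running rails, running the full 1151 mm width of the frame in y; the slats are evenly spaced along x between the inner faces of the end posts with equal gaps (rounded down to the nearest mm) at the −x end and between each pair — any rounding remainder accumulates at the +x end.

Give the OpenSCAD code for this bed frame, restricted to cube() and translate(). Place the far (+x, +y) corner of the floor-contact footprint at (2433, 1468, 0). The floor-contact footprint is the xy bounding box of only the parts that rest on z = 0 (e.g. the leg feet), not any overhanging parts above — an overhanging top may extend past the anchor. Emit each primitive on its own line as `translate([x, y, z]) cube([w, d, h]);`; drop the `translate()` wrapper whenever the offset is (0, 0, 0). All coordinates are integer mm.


translate([388, 317, 0]) cube([72, 72, 444]);
translate([388, 1396, 0]) cube([72, 72, 444]);
translate([2361, 317, 0]) cube([72, 72, 444]);
translate([2361, 1396, 0]) cube([72, 72, 444]);
translate([460, 317, 246]) cube([1901, 20, 126]);
translate([460, 1448, 246]) cube([1901, 20, 126]);
translate([388, 389, 246]) cube([20, 1007, 126]);
translate([2413, 389, 246]) cube([20, 1007, 126]);
translate([493, 317, 372]) cube([100, 1151, 22]);
translate([626, 317, 372]) cube([100, 1151, 22]);
translate([759, 317, 372]) cube([100, 1151, 22]);
translate([892, 317, 372]) cube([100, 1151, 22]);
translate([1025, 317, 372]) cube([100, 1151, 22]);
translate([1158, 317, 372]) cube([100, 1151, 22]);
translate([1291, 317, 372]) cube([100, 1151, 22]);
translate([1424, 317, 372]) cube([100, 1151, 22]);
translate([1557, 317, 372]) cube([100, 1151, 22]);
translate([1690, 317, 372]) cube([100, 1151, 22]);
translate([1823, 317, 372]) cube([100, 1151, 22]);
translate([1956, 317, 372]) cube([100, 1151, 22]);
translate([2089, 317, 372]) cube([100, 1151, 22]);
translate([2222, 317, 372]) cube([100, 1151, 22]);


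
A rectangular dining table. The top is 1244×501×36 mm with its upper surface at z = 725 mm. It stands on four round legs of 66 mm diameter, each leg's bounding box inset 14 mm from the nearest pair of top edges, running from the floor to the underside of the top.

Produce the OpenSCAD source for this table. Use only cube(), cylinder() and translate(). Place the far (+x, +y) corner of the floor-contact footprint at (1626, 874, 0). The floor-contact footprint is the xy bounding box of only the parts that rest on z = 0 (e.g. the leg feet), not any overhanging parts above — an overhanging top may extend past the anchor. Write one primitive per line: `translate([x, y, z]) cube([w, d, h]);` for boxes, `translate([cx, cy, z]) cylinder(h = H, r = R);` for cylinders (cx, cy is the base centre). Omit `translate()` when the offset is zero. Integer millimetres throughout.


translate([396, 387, 689]) cube([1244, 501, 36]);
translate([443, 434, 0]) cylinder(h = 689, r = 33);
translate([1593, 434, 0]) cylinder(h = 689, r = 33);
translate([443, 841, 0]) cylinder(h = 689, r = 33);
translate([1593, 841, 0]) cylinder(h = 689, r = 33);


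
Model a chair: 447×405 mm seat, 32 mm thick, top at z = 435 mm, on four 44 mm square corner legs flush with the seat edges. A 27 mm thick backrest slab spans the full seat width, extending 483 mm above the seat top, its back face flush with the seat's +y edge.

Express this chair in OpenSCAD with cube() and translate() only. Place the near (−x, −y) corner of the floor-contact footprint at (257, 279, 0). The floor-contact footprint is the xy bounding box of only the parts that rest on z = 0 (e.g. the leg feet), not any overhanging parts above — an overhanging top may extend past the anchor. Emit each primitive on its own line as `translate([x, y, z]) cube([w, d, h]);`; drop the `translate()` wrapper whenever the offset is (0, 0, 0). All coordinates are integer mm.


translate([257, 279, 403]) cube([447, 405, 32]);
translate([257, 279, 0]) cube([44, 44, 403]);
translate([660, 279, 0]) cube([44, 44, 403]);
translate([257, 640, 0]) cube([44, 44, 403]);
translate([660, 640, 0]) cube([44, 44, 403]);
translate([257, 657, 435]) cube([447, 27, 483]);


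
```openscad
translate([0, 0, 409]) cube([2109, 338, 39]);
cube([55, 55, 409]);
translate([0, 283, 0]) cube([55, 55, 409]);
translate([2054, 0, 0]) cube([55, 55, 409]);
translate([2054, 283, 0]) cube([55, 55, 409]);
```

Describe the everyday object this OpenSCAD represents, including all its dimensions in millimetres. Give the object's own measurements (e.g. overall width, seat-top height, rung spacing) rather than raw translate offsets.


A bench: a 2109×338 mm seat slab, 39 mm thick, top at z = 448 mm, on four 55×55 mm square legs flush with the seat corners and standing on z = 0.


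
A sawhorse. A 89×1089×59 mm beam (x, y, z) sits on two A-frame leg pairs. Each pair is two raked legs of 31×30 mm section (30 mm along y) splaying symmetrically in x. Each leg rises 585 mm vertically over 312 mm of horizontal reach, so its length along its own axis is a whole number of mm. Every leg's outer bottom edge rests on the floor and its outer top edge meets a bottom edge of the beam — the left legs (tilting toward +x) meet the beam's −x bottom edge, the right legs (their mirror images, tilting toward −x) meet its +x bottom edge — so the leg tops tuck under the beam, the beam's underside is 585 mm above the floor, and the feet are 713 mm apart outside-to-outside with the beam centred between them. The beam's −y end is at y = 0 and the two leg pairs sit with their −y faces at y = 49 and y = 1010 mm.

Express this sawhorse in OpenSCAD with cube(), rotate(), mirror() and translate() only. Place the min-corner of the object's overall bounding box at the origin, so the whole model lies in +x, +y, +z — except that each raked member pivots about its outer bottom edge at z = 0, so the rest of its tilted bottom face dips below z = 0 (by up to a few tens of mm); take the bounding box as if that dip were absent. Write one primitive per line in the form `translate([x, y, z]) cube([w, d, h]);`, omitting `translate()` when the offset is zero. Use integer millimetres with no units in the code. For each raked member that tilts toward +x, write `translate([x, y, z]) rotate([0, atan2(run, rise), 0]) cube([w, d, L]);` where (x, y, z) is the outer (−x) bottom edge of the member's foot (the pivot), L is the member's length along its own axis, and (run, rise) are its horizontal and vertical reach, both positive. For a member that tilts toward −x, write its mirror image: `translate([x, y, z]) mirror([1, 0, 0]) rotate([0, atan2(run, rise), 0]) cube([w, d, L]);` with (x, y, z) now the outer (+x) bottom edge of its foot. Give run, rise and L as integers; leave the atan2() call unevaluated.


// leg length = √(312² + 585²) = 663
// right-leg outer foot x = 2·312 + 89 = 713
// beam min-corner = (312, 0, 585)
translate([312, 0, 585]) cube([89, 1089, 59]);
translate([0, 49, 0]) rotate([0, atan2(312, 585), 0]) cube([31, 30, 663]);
translate([713, 49, 0]) mirror([1, 0, 0]) rotate([0, atan2(312, 585), 0]) cube([31, 30, 663]);
translate([0, 1010, 0]) rotate([0, atan2(312, 585), 0]) cube([31, 30, 663]);
translate([713, 1010, 0]) mirror([1, 0, 0]) rotate([0, atan2(312, 585), 0]) cube([31, 30, 663]);


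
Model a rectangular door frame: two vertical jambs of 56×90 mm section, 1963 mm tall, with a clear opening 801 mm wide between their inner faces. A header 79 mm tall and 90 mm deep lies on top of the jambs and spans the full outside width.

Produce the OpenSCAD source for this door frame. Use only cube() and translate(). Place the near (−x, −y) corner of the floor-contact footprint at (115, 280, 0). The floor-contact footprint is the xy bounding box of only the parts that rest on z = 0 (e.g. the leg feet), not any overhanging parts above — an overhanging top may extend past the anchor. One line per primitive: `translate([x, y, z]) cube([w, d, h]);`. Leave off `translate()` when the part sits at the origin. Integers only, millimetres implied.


translate([115, 280, 0]) cube([56, 90, 1963]);
translate([972, 280, 0]) cube([56, 90, 1963]);
translate([115, 280, 1963]) cube([913, 90, 79]);


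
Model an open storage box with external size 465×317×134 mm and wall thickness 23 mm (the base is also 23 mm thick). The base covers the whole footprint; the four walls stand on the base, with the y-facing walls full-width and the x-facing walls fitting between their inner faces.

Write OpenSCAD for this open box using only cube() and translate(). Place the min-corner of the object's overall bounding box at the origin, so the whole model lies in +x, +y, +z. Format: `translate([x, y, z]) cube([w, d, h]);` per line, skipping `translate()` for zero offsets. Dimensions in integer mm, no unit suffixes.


cube([465, 317, 23]);
translate([0, 0, 23]) cube([465, 23, 111]);
translate([0, 294, 23]) cube([465, 23, 111]);
translate([0, 23, 23]) cube([23, 271, 111]);
translate([442, 23, 23]) cube([23, 271, 111]);


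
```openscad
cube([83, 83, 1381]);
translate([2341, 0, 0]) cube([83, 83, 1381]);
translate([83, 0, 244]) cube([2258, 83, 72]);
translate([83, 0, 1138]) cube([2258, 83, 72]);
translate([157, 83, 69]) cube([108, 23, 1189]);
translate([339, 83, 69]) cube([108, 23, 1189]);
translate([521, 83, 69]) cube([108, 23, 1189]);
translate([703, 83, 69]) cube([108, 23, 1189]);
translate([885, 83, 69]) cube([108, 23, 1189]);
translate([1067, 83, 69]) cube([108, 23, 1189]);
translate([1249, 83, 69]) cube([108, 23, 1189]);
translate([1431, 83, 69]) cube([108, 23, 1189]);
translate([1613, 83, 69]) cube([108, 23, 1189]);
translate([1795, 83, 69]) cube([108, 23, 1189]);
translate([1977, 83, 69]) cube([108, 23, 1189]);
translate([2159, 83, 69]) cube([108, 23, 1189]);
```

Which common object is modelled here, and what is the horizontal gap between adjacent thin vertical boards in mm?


A fence section. The picket gap is 74 mm.

Two posts, two rails, 12 pickets — a fence section. Span 2258 mm holds 12 pickets of 108 mm with 13 equal gaps: ⌊(2258 − 12·108) / 13⌋ = 74 mm.


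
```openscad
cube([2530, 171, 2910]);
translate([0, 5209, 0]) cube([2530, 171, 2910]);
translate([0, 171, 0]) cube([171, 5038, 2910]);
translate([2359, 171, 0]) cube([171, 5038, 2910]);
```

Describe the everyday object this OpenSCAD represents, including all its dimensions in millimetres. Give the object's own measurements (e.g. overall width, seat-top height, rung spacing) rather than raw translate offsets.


The wall frame of a small rectangular building: four walls, each 2910 mm tall and 171 mm thick, enclosing a footprint 2530 mm (x) by 5380 mm (y) outside-to-outside, with no floor or roof. The front and back walls (the −y and +y sides) span the full width; the two side walls fit between them.


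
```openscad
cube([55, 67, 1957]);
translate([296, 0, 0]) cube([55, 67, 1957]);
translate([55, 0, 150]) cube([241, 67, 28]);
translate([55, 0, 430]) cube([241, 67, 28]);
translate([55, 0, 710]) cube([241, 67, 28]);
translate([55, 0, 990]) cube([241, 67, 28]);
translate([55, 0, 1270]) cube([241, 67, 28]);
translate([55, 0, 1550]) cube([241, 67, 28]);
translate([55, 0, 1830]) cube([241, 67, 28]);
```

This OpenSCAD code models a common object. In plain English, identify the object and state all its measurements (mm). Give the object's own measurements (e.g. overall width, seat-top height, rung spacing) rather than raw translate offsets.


A straight ladder. Two 55×67 mm vertical rails, 1957 mm tall, stand 351 mm apart (outside-to-outside) with their front faces coplanar on the −y side. 7 rungs, each 67 mm deep and 28 mm tall, span between the inner faces of the rails, front faces flush with the rails. The lowest rung's underside is at z = 150 mm and rungs are spaced 280 mm apart (underside to underside).


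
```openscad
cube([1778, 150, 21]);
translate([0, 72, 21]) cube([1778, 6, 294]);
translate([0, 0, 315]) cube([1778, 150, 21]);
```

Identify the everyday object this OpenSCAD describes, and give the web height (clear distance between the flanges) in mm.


An I-beam. The web height is 294 mm.

Two wide flanges with a thin centred web — an I-beam. Overall 336 mm minus two 21 mm flanges gives a web of 336 − 2·21 = 294 mm.


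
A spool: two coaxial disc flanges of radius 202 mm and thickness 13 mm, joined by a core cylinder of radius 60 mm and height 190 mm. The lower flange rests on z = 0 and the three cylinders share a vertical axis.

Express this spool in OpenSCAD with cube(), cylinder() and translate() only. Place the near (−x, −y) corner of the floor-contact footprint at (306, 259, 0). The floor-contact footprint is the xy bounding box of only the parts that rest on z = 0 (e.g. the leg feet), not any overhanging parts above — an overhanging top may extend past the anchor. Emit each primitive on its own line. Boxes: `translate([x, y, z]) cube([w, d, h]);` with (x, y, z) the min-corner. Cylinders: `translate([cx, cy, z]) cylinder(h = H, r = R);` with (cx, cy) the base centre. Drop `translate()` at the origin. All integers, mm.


translate([508, 461, 0]) cylinder(h = 13, r = 202);
translate([508, 461, 13]) cylinder(h = 190, r = 60);
translate([508, 461, 203]) cylinder(h = 13, r = 202);


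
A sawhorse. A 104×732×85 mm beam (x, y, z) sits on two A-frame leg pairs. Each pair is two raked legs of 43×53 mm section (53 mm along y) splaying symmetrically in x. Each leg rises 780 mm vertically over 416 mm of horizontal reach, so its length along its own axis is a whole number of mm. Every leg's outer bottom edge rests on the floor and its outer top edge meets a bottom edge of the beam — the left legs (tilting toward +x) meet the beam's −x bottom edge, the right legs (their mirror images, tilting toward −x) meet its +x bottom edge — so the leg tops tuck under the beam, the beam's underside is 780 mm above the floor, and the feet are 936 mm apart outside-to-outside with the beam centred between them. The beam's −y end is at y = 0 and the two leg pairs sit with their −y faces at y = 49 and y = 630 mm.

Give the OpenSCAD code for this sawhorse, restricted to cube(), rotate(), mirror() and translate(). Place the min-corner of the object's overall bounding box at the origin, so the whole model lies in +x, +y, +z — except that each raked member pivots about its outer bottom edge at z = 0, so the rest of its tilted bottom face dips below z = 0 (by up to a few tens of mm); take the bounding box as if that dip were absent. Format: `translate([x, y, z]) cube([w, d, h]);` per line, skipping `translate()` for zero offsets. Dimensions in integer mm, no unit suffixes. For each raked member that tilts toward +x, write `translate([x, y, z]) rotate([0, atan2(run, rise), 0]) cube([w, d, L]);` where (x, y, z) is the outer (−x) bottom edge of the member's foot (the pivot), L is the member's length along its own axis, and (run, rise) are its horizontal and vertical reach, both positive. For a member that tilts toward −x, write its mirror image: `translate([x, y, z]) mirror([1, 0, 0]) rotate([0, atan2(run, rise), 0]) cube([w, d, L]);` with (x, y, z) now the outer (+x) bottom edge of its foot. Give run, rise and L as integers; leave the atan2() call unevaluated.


translate([416, 0, 780]) cube([104, 732, 85]);
translate([0, 49, 0]) rotate([0, atan2(416, 780), 0]) cube([43, 53, 884]);
translate([936, 49, 0]) mirror([1, 0, 0]) rotate([0, atan2(416, 780), 0]) cube([43, 53, 884]);
translate([0, 630, 0]) rotate([0, atan2(416, 780), 0]) cube([43, 53, 884]);
translate([936, 630, 0]) mirror([1, 0, 0]) rotate([0, atan2(416, 780), 0]) cube([43, 53, 884]);


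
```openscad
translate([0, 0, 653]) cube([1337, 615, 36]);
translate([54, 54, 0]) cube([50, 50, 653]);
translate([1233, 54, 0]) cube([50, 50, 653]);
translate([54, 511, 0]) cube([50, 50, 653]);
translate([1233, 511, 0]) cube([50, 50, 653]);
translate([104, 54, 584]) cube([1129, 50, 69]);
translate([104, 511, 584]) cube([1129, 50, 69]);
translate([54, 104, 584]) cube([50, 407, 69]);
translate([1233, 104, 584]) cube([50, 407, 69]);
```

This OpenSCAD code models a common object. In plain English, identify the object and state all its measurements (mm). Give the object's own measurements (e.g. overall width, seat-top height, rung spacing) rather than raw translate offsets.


A table: top 1337 mm (x) × 615 mm (y), 36 mm thick, upper face at z = 689 mm, on four 50×50 mm square legs, each inset 54 mm from the nearest pair of top edges from z = 0 to the bottom of the top. Four apron rails, 50 mm thick and 69 mm tall, run between adjacent legs with their top edges flush with the underside of the top and their outer faces flush with the legs' outer faces.


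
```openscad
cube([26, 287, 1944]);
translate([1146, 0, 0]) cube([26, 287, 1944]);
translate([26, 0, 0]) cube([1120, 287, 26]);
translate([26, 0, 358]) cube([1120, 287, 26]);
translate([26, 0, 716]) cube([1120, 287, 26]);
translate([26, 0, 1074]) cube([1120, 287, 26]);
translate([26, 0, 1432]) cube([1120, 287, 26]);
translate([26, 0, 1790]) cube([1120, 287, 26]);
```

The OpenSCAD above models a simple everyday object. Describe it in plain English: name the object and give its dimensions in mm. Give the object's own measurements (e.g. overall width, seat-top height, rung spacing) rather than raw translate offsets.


An open bookshelf. Two side panels, each 26 mm thick, 287 mm deep and 1944 mm tall, stand 1172 mm apart (outside-to-outside). Between them sit 6 shelves, each 26 mm thick and 287 mm deep, spanning the full gap between the sides. The bottom shelf rests on the floor (its underside at z = 0) and the clear gap between one shelf's top and the next shelf's underside is 332 mm.


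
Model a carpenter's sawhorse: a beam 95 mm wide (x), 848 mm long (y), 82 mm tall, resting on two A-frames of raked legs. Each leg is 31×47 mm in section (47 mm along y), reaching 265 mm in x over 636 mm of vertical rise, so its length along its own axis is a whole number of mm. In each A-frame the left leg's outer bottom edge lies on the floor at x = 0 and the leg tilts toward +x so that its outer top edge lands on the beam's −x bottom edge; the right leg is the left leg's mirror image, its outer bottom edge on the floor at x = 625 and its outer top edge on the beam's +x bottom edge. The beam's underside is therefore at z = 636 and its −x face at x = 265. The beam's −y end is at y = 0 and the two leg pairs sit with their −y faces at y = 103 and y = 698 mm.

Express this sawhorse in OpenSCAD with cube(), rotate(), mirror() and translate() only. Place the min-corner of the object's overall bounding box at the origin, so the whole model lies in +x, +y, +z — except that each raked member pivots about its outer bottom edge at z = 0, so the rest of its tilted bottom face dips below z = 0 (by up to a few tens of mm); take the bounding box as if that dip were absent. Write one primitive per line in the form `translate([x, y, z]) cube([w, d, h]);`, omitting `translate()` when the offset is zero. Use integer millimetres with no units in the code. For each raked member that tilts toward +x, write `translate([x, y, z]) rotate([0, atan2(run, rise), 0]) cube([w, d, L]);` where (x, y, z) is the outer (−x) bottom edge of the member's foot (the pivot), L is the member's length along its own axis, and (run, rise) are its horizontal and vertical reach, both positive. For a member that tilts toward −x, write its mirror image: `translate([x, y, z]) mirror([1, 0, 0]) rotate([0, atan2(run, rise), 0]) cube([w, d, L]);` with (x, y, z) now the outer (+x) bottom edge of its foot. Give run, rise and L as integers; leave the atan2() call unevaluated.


translate([265, 0, 636]) cube([95, 848, 82]);
translate([0, 103, 0]) rotate([0, atan2(265, 636), 0]) cube([31, 47, 689]);
translate([625, 103, 0]) mirror([1, 0, 0]) rotate([0, atan2(265, 636), 0]) cube([31, 47, 689]);
translate([0, 698, 0]) rotate([0, atan2(265, 636), 0]) cube([31, 47, 689]);
translate([625, 698, 0]) mirror([1, 0, 0]) rotate([0, atan2(265, 636), 0]) cube([31, 47, 689]);


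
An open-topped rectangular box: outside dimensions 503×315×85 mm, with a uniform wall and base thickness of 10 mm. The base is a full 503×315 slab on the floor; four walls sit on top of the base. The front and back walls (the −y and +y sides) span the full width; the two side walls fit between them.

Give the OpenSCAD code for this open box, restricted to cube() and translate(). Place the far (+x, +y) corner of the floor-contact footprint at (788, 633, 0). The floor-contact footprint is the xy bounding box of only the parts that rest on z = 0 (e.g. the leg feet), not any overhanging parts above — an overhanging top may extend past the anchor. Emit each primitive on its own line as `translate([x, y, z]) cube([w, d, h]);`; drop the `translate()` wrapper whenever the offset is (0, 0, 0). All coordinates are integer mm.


translate([285, 318, 0]) cube([503, 315, 10]);
translate([285, 318, 10]) cube([503, 10, 75]);
translate([285, 623, 10]) cube([503, 10, 75]);
translate([285, 328, 10]) cube([10, 295, 75]);
translate([778, 328, 10]) cube([10, 295, 75]);


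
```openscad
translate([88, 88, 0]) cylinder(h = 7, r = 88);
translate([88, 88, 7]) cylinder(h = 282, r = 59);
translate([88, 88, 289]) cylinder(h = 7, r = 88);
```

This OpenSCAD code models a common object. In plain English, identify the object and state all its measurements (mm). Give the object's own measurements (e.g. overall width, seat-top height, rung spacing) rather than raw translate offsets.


A spool: two coaxial disc flanges of radius 88 mm and thickness 7 mm, joined by a core cylinder of radius 59 mm and height 282 mm. The lower flange rests on z = 0 and the three cylinders share a vertical axis.


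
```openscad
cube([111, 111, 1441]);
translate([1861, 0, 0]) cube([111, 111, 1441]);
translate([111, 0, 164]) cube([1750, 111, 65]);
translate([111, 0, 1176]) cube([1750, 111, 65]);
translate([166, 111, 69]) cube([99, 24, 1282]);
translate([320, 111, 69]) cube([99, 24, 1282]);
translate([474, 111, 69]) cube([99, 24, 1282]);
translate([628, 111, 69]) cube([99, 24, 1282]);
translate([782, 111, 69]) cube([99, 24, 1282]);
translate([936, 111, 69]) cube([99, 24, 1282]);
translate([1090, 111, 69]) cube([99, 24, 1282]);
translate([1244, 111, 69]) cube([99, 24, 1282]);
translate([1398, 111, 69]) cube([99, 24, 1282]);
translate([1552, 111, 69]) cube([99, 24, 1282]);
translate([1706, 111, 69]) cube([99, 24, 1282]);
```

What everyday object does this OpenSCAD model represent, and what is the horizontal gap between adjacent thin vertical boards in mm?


A fence section. The picket gap is 55 mm.

Two posts, two rails, 11 pickets — a fence section. Span 1750 mm holds 11 pickets of 99 mm with 12 equal gaps: ⌊(1750 − 11·99) / 12⌋ = 55 mm.


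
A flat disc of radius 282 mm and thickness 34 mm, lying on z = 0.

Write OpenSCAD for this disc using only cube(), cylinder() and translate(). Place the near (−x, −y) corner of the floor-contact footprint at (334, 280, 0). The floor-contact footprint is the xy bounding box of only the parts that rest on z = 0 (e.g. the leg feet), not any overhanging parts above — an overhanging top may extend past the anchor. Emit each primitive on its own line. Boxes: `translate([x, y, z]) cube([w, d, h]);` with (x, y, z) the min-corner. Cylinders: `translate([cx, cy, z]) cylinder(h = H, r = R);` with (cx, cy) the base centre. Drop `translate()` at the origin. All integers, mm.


translate([616, 562, 0]) cylinder(h = 34, r = 282);


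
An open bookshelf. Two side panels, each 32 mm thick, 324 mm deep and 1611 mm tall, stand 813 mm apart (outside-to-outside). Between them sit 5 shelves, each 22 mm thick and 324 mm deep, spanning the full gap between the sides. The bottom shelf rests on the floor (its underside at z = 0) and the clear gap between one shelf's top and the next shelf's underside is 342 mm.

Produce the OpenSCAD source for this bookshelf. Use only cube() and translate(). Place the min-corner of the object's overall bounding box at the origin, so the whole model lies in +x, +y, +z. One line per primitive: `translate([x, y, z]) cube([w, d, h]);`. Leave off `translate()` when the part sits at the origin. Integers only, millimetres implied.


cube([32, 324, 1611]);
translate([781, 0, 0]) cube([32, 324, 1611]);
translate([32, 0, 0]) cube([749, 324, 22]);
translate([32, 0, 364]) cube([749, 324, 22]);
translate([32, 0, 728]) cube([749, 324, 22]);
translate([32, 0, 1092]) cube([749, 324, 22]);
translate([32, 0, 1456]) cube([749, 324, 22]);


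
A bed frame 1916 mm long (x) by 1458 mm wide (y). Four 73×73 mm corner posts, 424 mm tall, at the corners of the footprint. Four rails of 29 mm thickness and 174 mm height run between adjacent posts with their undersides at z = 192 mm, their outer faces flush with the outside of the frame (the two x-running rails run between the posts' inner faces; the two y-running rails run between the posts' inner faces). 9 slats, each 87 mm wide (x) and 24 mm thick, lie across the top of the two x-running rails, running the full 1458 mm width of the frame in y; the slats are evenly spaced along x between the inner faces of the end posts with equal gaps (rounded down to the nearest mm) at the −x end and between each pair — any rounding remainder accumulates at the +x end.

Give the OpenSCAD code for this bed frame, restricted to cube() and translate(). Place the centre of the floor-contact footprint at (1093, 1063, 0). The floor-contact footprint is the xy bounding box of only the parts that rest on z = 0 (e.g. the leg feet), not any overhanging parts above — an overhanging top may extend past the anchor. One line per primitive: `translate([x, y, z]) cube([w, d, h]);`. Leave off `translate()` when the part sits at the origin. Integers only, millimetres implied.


translate([135, 334, 0]) cube([73, 73, 424]);
translate([135, 1719, 0]) cube([73, 73, 424]);
translate([1978, 334, 0]) cube([73, 73, 424]);
translate([1978, 1719, 0]) cube([73, 73, 424]);
translate([208, 334, 192]) cube([1770, 29, 174]);
translate([208, 1763, 192]) cube([1770, 29, 174]);
translate([135, 407, 192]) cube([29, 1312, 174]);
translate([2022, 407, 192]) cube([29, 1312, 174]);
translate([306, 334, 366]) cube([87, 1458, 24]);
translate([491, 334, 366]) cube([87, 1458, 24]);
translate([676, 334, 366]) cube([87, 1458, 24]);
translate([861, 334, 366]) cube([87, 1458, 24]);
translate([1046, 334, 366]) cube([87, 1458, 24]);
translate([1231, 334, 366]) cube([87, 1458, 24]);
translate([1416, 334, 366]) cube([87, 1458, 24]);
translate([1601, 334, 366]) cube([87, 1458, 24]);
translate([1786, 334, 366]) cube([87, 1458, 24]);
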